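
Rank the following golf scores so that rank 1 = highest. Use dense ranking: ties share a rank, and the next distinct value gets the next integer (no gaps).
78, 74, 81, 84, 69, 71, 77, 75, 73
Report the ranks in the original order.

3, 6, 2, 1, 9, 8, 4, 5, 7

Sorted (descending): 84, 81, 78, 77, 75, 74, 73, 71, 69
No ties — each value takes its position as its rank.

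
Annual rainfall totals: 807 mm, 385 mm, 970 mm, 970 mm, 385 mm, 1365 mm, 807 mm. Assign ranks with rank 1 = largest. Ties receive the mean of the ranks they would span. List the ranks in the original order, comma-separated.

Sorted (descending): 1365, 970, 970, 807, 807, 385, 385
The 2 values of 970 occupy positions 2–3 → average rank (2+3)/2 = 2.5.
The 2 values of 807 occupy positions 4–5 → average rank (4+5)/2 = 4.5.
The 2 values of 385 occupy positions 6–7 → average rank (6+7)/2 = 6.5.

4.5, 6.5, 2.5, 2.5, 6.5, 1, 4.5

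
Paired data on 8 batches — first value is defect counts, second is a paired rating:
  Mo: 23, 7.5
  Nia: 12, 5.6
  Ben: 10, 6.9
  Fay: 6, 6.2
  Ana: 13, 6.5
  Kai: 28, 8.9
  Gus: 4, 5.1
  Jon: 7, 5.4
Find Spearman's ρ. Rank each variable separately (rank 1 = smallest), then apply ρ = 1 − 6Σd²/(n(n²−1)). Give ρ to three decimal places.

Ranks of variable 1: 7, 5, 4, 2, 6, 8, 1, 3
Ranks of variable 2: 7, 3, 6, 4, 5, 8, 1, 2
d = r₁ − r₂: 0, 2, -2, -2, 1, 0, 0, 1
d²: 0, 4, 4, 4, 1, 0, 0, 1; Σd² = 14
ρ = 1 − 6·14/(8·63) = 1 − 84/504 = 0.833

0.833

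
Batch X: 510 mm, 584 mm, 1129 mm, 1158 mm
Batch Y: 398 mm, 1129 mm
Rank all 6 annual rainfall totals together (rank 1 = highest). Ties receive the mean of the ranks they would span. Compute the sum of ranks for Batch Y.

8.5

Sorted (descending): 1158, 1129, 1129, 584, 510, 398
The 2 values of 1129 occupy positions 2–3 → average rank (2+3)/2 = 2.5.
Batch Y values → pooled ranks: 398→6, 1129→2.5
Rank sum = 6 + 2.5 = 8.5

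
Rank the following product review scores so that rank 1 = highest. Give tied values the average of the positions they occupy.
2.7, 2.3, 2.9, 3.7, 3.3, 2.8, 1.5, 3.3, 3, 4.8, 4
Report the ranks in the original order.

9, 10, 7, 3, 4.5, 8, 11, 4.5, 6, 1, 2

Sorted (descending): 4.8, 4, 3.7, 3.3, 3.3, 3, 2.9, 2.8, 2.7, 2.3, 1.5
The 2 values of 3.3 occupy positions 4–5 → average rank (4+5)/2 = 4.5.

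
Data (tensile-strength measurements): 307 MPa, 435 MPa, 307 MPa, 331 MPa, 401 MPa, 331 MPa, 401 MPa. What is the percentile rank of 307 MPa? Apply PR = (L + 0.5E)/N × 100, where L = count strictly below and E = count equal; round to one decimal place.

N = 7.
Strictly below 307: 0. Equal to 307: 2.
PR = (0 + 0.5·2)/7 × 100 = 14.3

14.3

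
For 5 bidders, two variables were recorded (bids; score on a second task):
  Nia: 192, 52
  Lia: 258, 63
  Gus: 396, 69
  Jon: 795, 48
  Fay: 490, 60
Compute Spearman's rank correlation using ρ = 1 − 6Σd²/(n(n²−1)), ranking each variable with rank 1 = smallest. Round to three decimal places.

-0.300

Ranks of variable 1: 1, 2, 3, 5, 4
Ranks of variable 2: 2, 4, 5, 1, 3
d = r₁ − r₂: -1, -2, -2, 4, 1
d²: 1, 4, 4, 16, 1; Σd² = 26
ρ = 1 − 6·26/(5·24) = 1 − 156/120 = -0.300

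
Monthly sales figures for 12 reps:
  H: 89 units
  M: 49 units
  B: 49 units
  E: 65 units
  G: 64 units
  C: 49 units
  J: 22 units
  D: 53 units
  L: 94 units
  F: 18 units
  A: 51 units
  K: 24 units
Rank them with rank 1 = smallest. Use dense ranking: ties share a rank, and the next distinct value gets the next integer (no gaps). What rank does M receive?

4

Sorted (ascending): 18, 22, 24, 49, 49, 49, 51, 53, 64, 65, 89, 94
The 3 values of 49 share dense rank 4.
Remaining distinct values take the next consecutive integers.
M has value 49 units → rank 4.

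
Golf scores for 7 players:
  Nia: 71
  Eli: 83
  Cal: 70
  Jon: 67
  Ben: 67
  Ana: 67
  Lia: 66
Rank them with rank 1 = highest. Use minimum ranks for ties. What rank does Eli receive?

Sorted (descending): 83, 71, 70, 67, 67, 67, 66
The 3 values of 67 occupy positions 4–6 → each gets rank 4.
Eli has value 83 → rank 1.

1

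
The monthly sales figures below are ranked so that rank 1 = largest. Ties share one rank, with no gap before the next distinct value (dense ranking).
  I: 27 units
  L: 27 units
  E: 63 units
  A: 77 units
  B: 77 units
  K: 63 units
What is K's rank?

2

Sorted (descending): 77, 77, 63, 63, 27, 27
The 2 values of 77 share dense rank 1.
The 2 values of 63 share dense rank 2.
The 2 values of 27 share dense rank 3.
K has value 63 units → rank 2.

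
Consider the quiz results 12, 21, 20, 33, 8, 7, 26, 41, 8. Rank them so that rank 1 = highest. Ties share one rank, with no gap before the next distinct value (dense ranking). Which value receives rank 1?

41

Sorted (descending): 41, 33, 26, 21, 20, 12, 8, 8, 7
The 2 values of 8 share dense rank 7.
Remaining distinct values take the next consecutive integers.
Rank 1 → value 41.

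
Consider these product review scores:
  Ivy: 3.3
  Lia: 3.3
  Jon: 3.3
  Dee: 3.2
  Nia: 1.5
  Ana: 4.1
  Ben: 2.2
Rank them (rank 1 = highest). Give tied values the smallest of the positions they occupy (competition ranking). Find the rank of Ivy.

2

Sorted (descending): 4.1, 3.3, 3.3, 3.3, 3.2, 2.2, 1.5
The 3 values of 3.3 occupy positions 2–4 → each gets rank 2.
Ivy has value 3.3 → rank 2.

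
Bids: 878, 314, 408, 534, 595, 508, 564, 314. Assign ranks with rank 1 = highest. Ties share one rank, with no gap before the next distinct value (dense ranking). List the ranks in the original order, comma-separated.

1, 7, 6, 4, 2, 5, 3, 7

Sorted (descending): 878, 595, 564, 534, 508, 408, 314, 314
The 2 values of 314 share dense rank 7.
Remaining distinct values take the next consecutive integers.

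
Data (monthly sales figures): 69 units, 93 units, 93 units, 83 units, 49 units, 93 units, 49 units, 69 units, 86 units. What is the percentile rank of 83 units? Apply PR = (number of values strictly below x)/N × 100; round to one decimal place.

N = 9.
Strictly below 83: 4. Equal to 83: 1.
PR = 4/9 × 100 = 44.4

44.4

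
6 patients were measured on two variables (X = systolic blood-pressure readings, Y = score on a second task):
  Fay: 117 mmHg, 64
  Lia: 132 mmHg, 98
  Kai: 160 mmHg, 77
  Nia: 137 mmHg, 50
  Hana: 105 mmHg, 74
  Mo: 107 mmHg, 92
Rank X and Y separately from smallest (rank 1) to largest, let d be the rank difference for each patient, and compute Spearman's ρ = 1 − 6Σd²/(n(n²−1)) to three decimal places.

-0.086

Ranks of variable 1: 3, 4, 6, 5, 1, 2
Ranks of variable 2: 2, 6, 4, 1, 3, 5
d = r₁ − r₂: 1, -2, 2, 4, -2, -3
d²: 1, 4, 4, 16, 4, 9; Σd² = 38
ρ = 1 − 6·38/(6·35) = 1 − 228/210 = -0.086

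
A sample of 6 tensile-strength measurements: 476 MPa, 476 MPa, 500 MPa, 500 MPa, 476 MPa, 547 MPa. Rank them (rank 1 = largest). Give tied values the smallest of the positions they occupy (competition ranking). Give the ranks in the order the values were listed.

4, 4, 2, 2, 4, 1

Sorted (descending): 547, 500, 500, 476, 476, 476
The 2 values of 500 occupy positions 2–3 → each gets rank 2.
The 3 values of 476 occupy positions 4–6 → each gets rank 4.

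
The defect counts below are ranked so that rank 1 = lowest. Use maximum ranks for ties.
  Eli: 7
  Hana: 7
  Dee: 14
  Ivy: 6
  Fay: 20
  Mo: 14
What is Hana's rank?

3

Sorted (ascending): 6, 7, 7, 14, 14, 20
The 2 values of 7 occupy positions 2–3 → each gets rank 3.
The 2 values of 14 occupy positions 4–5 → each gets rank 5.
Hana has value 7 → rank 3.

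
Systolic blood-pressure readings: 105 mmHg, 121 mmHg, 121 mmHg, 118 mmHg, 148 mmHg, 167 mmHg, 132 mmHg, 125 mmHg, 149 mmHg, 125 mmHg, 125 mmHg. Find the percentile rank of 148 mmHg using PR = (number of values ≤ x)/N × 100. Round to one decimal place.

N = 11.
Strictly below 148: 8. Equal to 148: 1.
PR = 9/11 × 100 = 81.8

81.8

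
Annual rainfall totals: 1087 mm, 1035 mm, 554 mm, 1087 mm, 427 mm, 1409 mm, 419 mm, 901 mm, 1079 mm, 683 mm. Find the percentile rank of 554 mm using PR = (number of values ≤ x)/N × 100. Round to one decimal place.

30.0

N = 10.
Strictly below 554: 2. Equal to 554: 1.
PR = 3/10 × 100 = 30.0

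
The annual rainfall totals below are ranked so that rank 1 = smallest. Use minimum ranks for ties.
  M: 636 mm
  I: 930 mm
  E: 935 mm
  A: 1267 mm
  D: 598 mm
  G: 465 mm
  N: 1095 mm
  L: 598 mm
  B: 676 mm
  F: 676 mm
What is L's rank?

2

Sorted (ascending): 465, 598, 598, 636, 676, 676, 930, 935, 1095, 1267
The 2 values of 598 occupy positions 2–3 → each gets rank 2.
The 2 values of 676 occupy positions 5–6 → each gets rank 5.
L has value 598 mm → rank 2.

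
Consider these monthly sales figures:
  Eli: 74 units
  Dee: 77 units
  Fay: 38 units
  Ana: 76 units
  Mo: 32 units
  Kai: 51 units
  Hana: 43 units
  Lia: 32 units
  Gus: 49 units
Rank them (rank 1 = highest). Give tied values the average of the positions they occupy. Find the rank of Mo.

Sorted (descending): 77, 76, 74, 51, 49, 43, 38, 32, 32
The 2 values of 32 occupy positions 8–9 → average rank (8+9)/2 = 8.5.
Mo has value 32 units → rank 8.5.

8.5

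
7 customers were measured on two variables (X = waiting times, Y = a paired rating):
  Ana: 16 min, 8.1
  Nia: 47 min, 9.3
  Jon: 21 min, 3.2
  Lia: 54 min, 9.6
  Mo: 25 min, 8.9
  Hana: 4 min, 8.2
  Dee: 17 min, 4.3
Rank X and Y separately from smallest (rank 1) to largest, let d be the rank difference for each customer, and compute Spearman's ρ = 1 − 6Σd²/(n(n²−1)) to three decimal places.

0.643

Ranks of variable 1: 2, 6, 4, 7, 5, 1, 3
Ranks of variable 2: 3, 6, 1, 7, 5, 4, 2
d = r₁ − r₂: -1, 0, 3, 0, 0, -3, 1
d²: 1, 0, 9, 0, 0, 9, 1; Σd² = 20
ρ = 1 − 6·20/(7·48) = 1 − 120/336 = 0.643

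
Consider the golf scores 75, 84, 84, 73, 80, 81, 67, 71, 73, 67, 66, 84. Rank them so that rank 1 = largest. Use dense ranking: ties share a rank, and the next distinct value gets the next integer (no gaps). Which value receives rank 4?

Sorted (descending): 84, 84, 84, 81, 80, 75, 73, 73, 71, 67, 67, 66
The 3 values of 84 share dense rank 1.
The 2 values of 73 share dense rank 5.
The 2 values of 67 share dense rank 7.
Remaining distinct values take the next consecutive integers.
Rank 4 → value 75.

75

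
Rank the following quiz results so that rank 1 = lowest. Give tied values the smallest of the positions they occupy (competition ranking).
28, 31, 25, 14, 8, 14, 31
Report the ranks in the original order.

5, 6, 4, 2, 1, 2, 6

Sorted (ascending): 8, 14, 14, 25, 28, 31, 31
The 2 values of 14 occupy positions 2–3 → each gets rank 2.
The 2 values of 31 occupy positions 6–7 → each gets rank 6.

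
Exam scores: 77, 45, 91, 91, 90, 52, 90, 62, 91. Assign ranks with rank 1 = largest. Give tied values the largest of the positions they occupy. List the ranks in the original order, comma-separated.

Sorted (descending): 91, 91, 91, 90, 90, 77, 62, 52, 45
The 3 values of 91 occupy positions 1–3 → each gets rank 3.
The 2 values of 90 occupy positions 4–5 → each gets rank 5.

6, 9, 3, 3, 5, 8, 5, 7, 3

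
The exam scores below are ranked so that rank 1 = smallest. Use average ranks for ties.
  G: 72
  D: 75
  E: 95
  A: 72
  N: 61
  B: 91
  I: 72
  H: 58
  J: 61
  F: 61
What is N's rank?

Sorted (ascending): 58, 61, 61, 61, 72, 72, 72, 75, 91, 95
The 3 values of 61 occupy positions 2–4 → average rank 3.
The 3 values of 72 occupy positions 5–7 → average rank 6.
N has value 61 → rank 3.

3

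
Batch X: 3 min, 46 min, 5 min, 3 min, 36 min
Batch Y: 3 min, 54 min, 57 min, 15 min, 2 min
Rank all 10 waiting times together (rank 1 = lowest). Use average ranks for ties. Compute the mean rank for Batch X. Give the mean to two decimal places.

5.20

Sorted (ascending): 2, 3, 3, 3, 5, 15, 36, 46, 54, 57
The 3 values of 3 occupy positions 2–4 → average rank 3.
Batch X values → pooled ranks: 3→3, 46→8, 5→5, 3→3, 36→7
Mean rank = (3 + 8 + 5 + 3 + 7) / 5 = 5.20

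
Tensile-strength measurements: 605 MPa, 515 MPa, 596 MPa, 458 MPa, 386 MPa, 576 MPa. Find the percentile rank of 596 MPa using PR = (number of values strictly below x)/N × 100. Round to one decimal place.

N = 6.
Strictly below 596: 4. Equal to 596: 1.
PR = 4/6 × 100 = 66.7

66.7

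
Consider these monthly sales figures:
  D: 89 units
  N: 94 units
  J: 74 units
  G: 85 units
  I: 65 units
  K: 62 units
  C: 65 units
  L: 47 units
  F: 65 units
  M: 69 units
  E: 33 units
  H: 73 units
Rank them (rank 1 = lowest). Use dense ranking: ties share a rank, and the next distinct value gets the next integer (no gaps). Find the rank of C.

Sorted (ascending): 33, 47, 62, 65, 65, 65, 69, 73, 74, 85, 89, 94
The 3 values of 65 share dense rank 4.
Remaining distinct values take the next consecutive integers.
C has value 65 units → rank 4.

4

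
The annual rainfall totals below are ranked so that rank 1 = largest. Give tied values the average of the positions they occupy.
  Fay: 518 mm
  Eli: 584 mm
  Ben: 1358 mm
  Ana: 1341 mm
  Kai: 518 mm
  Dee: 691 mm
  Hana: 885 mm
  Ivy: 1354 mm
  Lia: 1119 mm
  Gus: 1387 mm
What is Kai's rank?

Sorted (descending): 1387, 1358, 1354, 1341, 1119, 885, 691, 584, 518, 518
The 2 values of 518 occupy positions 9–10 → average rank (9+10)/2 = 9.5.
Kai has value 518 mm → rank 9.5.

9.5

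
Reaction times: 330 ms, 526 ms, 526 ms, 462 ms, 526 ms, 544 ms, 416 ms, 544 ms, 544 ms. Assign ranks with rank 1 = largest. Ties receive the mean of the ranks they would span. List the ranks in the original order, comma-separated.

Sorted (descending): 544, 544, 544, 526, 526, 526, 462, 416, 330
The 3 values of 544 occupy positions 1–3 → average rank 2.
The 3 values of 526 occupy positions 4–6 → average rank 5.

9, 5, 5, 7, 5, 2, 8, 2, 2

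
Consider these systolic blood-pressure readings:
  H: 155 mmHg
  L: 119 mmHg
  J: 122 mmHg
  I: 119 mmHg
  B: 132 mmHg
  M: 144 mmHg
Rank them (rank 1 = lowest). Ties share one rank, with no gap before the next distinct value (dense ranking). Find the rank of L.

Sorted (ascending): 119, 119, 122, 132, 144, 155
The 2 values of 119 share dense rank 1.
Remaining distinct values take the next consecutive integers.
L has value 119 mmHg → rank 1.

1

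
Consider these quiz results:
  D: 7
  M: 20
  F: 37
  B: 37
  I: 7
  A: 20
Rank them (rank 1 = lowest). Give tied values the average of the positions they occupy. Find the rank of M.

3.5

Sorted (ascending): 7, 7, 20, 20, 37, 37
The 2 values of 7 occupy positions 1–2 → average rank (1+2)/2 = 1.5.
The 2 values of 20 occupy positions 3–4 → average rank (3+4)/2 = 3.5.
The 2 values of 37 occupy positions 5–6 → average rank (5+6)/2 = 5.5.
M has value 20 → rank 3.5.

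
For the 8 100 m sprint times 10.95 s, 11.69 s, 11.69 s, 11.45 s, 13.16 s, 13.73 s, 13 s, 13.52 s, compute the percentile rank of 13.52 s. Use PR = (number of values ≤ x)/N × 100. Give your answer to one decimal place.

87.5

N = 8.
Strictly below 13.52: 6. Equal to 13.52: 1.
PR = 7/8 × 100 = 87.5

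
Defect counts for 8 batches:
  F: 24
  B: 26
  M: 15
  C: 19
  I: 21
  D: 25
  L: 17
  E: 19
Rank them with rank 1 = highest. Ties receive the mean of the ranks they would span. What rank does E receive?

Sorted (descending): 26, 25, 24, 21, 19, 19, 17, 15
The 2 values of 19 occupy positions 5–6 → average rank (5+6)/2 = 5.5.
E has value 19 → rank 5.5.

5.5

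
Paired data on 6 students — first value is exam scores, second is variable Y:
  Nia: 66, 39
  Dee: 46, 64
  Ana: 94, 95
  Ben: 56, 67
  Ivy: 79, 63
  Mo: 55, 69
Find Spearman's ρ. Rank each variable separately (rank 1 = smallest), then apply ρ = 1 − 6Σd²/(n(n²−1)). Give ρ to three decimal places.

0.086

Ranks of variable 1: 4, 1, 6, 3, 5, 2
Ranks of variable 2: 1, 3, 6, 4, 2, 5
d = r₁ − r₂: 3, -2, 0, -1, 3, -3
d²: 9, 4, 0, 1, 9, 9; Σd² = 32
ρ = 1 − 6·32/(6·35) = 1 − 192/210 = 0.086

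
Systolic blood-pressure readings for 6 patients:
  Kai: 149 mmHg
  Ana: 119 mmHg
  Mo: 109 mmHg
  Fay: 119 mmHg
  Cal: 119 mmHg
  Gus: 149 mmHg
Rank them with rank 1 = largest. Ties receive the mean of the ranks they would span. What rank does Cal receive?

Sorted (descending): 149, 149, 119, 119, 119, 109
The 2 values of 149 occupy positions 1–2 → average rank (1+2)/2 = 1.5.
The 3 values of 119 occupy positions 3–5 → average rank 4.
Cal has value 119 mmHg → rank 4.

4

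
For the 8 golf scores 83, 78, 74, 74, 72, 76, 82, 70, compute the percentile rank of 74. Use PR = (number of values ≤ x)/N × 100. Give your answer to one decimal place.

N = 8.
Strictly below 74: 2. Equal to 74: 2.
PR = 4/8 × 100 = 50.0

50.0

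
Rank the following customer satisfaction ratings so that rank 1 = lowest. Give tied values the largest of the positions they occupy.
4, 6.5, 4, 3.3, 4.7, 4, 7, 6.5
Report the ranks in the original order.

4, 7, 4, 1, 5, 4, 8, 7

Sorted (ascending): 3.3, 4, 4, 4, 4.7, 6.5, 6.5, 7
The 3 values of 4 occupy positions 2–4 → each gets rank 4.
The 2 values of 6.5 occupy positions 6–7 → each gets rank 7.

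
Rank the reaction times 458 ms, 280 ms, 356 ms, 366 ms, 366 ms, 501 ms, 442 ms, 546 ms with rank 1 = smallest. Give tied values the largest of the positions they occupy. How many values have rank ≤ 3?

2

Sorted (ascending): 280, 356, 366, 366, 442, 458, 501, 546
The 2 values of 366 occupy positions 3–4 → each gets rank 4.
Ranks ≤ 3: {1, 2} → 2 values.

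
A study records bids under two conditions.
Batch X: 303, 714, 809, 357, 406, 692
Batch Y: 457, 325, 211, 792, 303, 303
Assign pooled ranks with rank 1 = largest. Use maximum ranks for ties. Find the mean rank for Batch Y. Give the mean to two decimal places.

8.17

Sorted (descending): 809, 792, 714, 692, 457, 406, 357, 325, 303, 303, 303, 211
The 3 values of 303 occupy positions 9–11 → each gets rank 11.
Batch Y values → pooled ranks: 457→5, 325→8, 211→12, 792→2, 303→11, 303→11
Mean rank = (5 + 8 + 12 + 2 + 11 + 11) / 6 = 8.17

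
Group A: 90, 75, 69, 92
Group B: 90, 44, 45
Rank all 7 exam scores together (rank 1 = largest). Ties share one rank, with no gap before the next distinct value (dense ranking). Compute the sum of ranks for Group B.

Sorted (descending): 92, 90, 90, 75, 69, 45, 44
The 2 values of 90 share dense rank 2.
Remaining distinct values take the next consecutive integers.
Group B values → pooled ranks: 90→2, 44→6, 45→5
Rank sum = 2 + 6 + 5 = 13

13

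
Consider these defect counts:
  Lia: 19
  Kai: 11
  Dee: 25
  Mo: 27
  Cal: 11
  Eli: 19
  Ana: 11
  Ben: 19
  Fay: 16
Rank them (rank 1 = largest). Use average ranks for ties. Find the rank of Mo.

Sorted (descending): 27, 25, 19, 19, 19, 16, 11, 11, 11
The 3 values of 19 occupy positions 3–5 → average rank 4.
The 3 values of 11 occupy positions 7–9 → average rank 8.
Mo has value 27 → rank 1.

1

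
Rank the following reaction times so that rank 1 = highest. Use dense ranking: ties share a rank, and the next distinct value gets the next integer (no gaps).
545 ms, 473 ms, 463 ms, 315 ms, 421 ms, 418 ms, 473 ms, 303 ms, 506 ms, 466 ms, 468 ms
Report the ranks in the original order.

1, 3, 6, 9, 7, 8, 3, 10, 2, 5, 4

Sorted (descending): 545, 506, 473, 473, 468, 466, 463, 421, 418, 315, 303
The 2 values of 473 share dense rank 3.
Remaining distinct values take the next consecutive integers.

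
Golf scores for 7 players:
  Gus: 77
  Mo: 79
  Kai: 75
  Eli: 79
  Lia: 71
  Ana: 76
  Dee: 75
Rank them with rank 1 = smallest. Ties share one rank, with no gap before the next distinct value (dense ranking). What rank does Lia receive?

Sorted (ascending): 71, 75, 75, 76, 77, 79, 79
The 2 values of 75 share dense rank 2.
The 2 values of 79 share dense rank 5.
Remaining distinct values take the next consecutive integers.
Lia has value 71 → rank 1.

1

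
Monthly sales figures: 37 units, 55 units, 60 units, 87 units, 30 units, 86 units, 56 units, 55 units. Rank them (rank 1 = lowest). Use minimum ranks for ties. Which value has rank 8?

Sorted (ascending): 30, 37, 55, 55, 56, 60, 86, 87
The 2 values of 55 occupy positions 3–4 → each gets rank 3.
Rank 8 → value 87.

87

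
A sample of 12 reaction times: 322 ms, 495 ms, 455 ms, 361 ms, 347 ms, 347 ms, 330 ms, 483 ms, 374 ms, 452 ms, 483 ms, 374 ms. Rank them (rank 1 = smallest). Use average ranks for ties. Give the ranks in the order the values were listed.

Sorted (ascending): 322, 330, 347, 347, 361, 374, 374, 452, 455, 483, 483, 495
The 2 values of 347 occupy positions 3–4 → average rank (3+4)/2 = 3.5.
The 2 values of 374 occupy positions 6–7 → average rank (6+7)/2 = 6.5.
The 2 values of 483 occupy positions 10–11 → average rank (10+11)/2 = 10.5.

1, 12, 9, 5, 3.5, 3.5, 2, 10.5, 6.5, 8, 10.5, 6.5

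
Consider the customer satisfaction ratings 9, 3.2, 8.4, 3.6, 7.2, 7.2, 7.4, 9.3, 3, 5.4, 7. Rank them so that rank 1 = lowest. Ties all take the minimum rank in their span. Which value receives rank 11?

Sorted (ascending): 3, 3.2, 3.6, 5.4, 7, 7.2, 7.2, 7.4, 8.4, 9, 9.3
The 2 values of 7.2 occupy positions 6–7 → each gets rank 6.
Rank 11 → value 9.3.

9.3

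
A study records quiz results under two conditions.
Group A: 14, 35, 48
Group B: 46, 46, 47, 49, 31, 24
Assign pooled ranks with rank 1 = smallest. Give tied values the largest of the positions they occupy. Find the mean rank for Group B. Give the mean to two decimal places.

5.50

Sorted (ascending): 14, 24, 31, 35, 46, 46, 47, 48, 49
The 2 values of 46 occupy positions 5–6 → each gets rank 6.
Group B values → pooled ranks: 46→6, 46→6, 47→7, 49→9, 31→3, 24→2
Mean rank = (6 + 6 + 7 + 9 + 3 + 2) / 6 = 5.50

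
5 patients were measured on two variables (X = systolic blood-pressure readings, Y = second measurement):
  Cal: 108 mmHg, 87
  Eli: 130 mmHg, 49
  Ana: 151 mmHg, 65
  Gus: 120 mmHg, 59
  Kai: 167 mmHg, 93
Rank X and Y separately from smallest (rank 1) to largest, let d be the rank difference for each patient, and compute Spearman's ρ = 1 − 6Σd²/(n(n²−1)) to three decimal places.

Ranks of variable 1: 1, 3, 4, 2, 5
Ranks of variable 2: 4, 1, 3, 2, 5
d = r₁ − r₂: -3, 2, 1, 0, 0
d²: 9, 4, 1, 0, 0; Σd² = 14
ρ = 1 − 6·14/(5·24) = 1 − 84/120 = 0.300

0.300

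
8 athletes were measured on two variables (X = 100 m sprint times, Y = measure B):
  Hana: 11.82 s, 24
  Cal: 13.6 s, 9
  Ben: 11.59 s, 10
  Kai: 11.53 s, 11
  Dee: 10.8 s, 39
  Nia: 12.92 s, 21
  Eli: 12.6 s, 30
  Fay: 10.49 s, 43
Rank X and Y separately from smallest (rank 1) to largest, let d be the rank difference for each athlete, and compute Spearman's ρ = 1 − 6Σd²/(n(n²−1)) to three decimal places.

Ranks of variable 1: 5, 8, 4, 3, 2, 7, 6, 1
Ranks of variable 2: 5, 1, 2, 3, 7, 4, 6, 8
d = r₁ − r₂: 0, 7, 2, 0, -5, 3, 0, -7
d²: 0, 49, 4, 0, 25, 9, 0, 49; Σd² = 136
ρ = 1 − 6·136/(8·63) = 1 − 816/504 = -0.619

-0.619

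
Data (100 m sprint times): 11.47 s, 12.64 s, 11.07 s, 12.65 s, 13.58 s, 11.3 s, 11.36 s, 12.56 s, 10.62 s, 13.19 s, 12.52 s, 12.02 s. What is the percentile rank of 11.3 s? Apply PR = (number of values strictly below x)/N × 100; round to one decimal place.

N = 12.
Strictly below 11.3: 2. Equal to 11.3: 1.
PR = 2/12 × 100 = 16.7

16.7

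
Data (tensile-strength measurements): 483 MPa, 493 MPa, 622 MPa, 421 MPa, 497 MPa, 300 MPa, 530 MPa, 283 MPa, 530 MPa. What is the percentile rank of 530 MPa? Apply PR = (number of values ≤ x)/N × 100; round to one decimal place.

N = 9.
Strictly below 530: 6. Equal to 530: 2.
PR = 8/9 × 100 = 88.9

88.9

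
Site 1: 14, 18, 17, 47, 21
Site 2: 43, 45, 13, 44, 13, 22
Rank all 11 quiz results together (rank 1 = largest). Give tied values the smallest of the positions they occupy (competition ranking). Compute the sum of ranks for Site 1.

Sorted (descending): 47, 45, 44, 43, 22, 21, 18, 17, 14, 13, 13
The 2 values of 13 occupy positions 10–11 → each gets rank 10.
Site 1 values → pooled ranks: 14→9, 18→7, 17→8, 47→1, 21→6
Rank sum = 9 + 7 + 8 + 1 + 6 = 31

31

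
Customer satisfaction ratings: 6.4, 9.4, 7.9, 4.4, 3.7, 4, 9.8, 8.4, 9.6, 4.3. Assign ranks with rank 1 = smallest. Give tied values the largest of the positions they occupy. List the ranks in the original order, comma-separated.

Sorted (ascending): 3.7, 4, 4.3, 4.4, 6.4, 7.9, 8.4, 9.4, 9.6, 9.8
No ties — each value takes its position as its rank.

5, 8, 6, 4, 1, 2, 10, 7, 9, 3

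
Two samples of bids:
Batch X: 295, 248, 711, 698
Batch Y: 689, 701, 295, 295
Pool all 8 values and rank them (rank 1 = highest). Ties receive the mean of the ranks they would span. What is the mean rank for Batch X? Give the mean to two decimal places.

Sorted (descending): 711, 701, 698, 689, 295, 295, 295, 248
The 3 values of 295 occupy positions 5–7 → average rank 6.
Batch X values → pooled ranks: 295→6, 248→8, 711→1, 698→3
Mean rank = (6 + 8 + 1 + 3) / 4 = 4.50

4.50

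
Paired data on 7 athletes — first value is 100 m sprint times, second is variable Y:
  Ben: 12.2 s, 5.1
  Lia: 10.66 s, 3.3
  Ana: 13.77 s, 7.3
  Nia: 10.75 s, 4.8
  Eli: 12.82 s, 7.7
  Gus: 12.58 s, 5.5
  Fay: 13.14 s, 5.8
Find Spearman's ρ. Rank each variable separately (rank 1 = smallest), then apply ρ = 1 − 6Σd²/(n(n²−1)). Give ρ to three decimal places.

Ranks of variable 1: 3, 1, 7, 2, 5, 4, 6
Ranks of variable 2: 3, 1, 6, 2, 7, 4, 5
d = r₁ − r₂: 0, 0, 1, 0, -2, 0, 1
d²: 0, 0, 1, 0, 4, 0, 1; Σd² = 6
ρ = 1 − 6·6/(7·48) = 1 − 36/336 = 0.893

0.893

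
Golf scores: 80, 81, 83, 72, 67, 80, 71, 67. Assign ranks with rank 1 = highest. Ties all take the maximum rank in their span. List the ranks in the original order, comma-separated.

4, 2, 1, 5, 8, 4, 6, 8

Sorted (descending): 83, 81, 80, 80, 72, 71, 67, 67
The 2 values of 80 occupy positions 3–4 → each gets rank 4.
The 2 values of 67 occupy positions 7–8 → each gets rank 8.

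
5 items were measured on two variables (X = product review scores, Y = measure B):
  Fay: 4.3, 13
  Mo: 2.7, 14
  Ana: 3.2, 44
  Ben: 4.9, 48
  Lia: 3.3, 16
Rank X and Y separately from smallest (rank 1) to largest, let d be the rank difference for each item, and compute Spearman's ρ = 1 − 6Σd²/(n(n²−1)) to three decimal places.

0.300

Ranks of variable 1: 4, 1, 2, 5, 3
Ranks of variable 2: 1, 2, 4, 5, 3
d = r₁ − r₂: 3, -1, -2, 0, 0
d²: 9, 1, 4, 0, 0; Σd² = 14
ρ = 1 − 6·14/(5·24) = 1 − 84/120 = 0.300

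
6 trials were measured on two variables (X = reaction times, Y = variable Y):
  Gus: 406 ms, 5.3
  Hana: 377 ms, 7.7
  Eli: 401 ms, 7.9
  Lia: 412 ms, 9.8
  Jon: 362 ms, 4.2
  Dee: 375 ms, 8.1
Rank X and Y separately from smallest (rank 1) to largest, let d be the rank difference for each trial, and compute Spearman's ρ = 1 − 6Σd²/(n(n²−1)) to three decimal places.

Ranks of variable 1: 5, 3, 4, 6, 1, 2
Ranks of variable 2: 2, 3, 4, 6, 1, 5
d = r₁ − r₂: 3, 0, 0, 0, 0, -3
d²: 9, 0, 0, 0, 0, 9; Σd² = 18
ρ = 1 − 6·18/(6·35) = 1 − 108/210 = 0.486

0.486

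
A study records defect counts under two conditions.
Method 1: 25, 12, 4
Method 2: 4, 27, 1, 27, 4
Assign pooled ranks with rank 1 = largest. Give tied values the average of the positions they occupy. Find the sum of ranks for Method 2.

23

Sorted (descending): 27, 27, 25, 12, 4, 4, 4, 1
The 2 values of 27 occupy positions 1–2 → average rank (1+2)/2 = 1.5.
The 3 values of 4 occupy positions 5–7 → average rank 6.
Method 2 values → pooled ranks: 4→6, 27→1.5, 1→8, 27→1.5, 4→6
Rank sum = 6 + 1.5 + 8 + 1.5 + 6 = 23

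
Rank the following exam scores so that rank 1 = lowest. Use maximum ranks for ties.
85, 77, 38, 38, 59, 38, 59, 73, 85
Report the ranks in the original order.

Sorted (ascending): 38, 38, 38, 59, 59, 73, 77, 85, 85
The 3 values of 38 occupy positions 1–3 → each gets rank 3.
The 2 values of 59 occupy positions 4–5 → each gets rank 5.
The 2 values of 85 occupy positions 8–9 → each gets rank 9.

9, 7, 3, 3, 5, 3, 5, 6, 9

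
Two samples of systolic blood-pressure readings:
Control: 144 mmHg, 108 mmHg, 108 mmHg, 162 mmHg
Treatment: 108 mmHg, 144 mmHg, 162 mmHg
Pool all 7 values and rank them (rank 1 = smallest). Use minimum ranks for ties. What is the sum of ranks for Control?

12

Sorted (ascending): 108, 108, 108, 144, 144, 162, 162
The 3 values of 108 occupy positions 1–3 → each gets rank 1.
The 2 values of 144 occupy positions 4–5 → each gets rank 4.
The 2 values of 162 occupy positions 6–7 → each gets rank 6.
Control values → pooled ranks: 144→4, 108→1, 108→1, 162→6
Rank sum = 4 + 1 + 1 + 6 = 12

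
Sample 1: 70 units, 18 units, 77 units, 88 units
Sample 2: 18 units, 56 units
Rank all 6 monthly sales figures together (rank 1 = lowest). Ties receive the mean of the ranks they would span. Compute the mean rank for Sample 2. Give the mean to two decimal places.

2.25

Sorted (ascending): 18, 18, 56, 70, 77, 88
The 2 values of 18 occupy positions 1–2 → average rank (1+2)/2 = 1.5.
Sample 2 values → pooled ranks: 18→1.5, 56→3
Mean rank = (1.5 + 3) / 2 = 2.25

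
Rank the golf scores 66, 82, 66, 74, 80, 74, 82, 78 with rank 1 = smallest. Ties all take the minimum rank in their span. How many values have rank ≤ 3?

4

Sorted (ascending): 66, 66, 74, 74, 78, 80, 82, 82
The 2 values of 66 occupy positions 1–2 → each gets rank 1.
The 2 values of 74 occupy positions 3–4 → each gets rank 3.
The 2 values of 82 occupy positions 7–8 → each gets rank 7.
Ranks ≤ 3: {1, 1, 3, 3} → 4 values.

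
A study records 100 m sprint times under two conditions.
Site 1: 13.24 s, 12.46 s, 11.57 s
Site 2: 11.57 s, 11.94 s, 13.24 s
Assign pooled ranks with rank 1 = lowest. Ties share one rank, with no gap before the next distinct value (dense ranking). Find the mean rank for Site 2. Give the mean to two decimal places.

Sorted (ascending): 11.57, 11.57, 11.94, 12.46, 13.24, 13.24
The 2 values of 11.57 share dense rank 1.
The 2 values of 13.24 share dense rank 4.
Remaining distinct values take the next consecutive integers.
Site 2 values → pooled ranks: 11.57→1, 11.94→2, 13.24→4
Mean rank = (1 + 2 + 4) / 3 = 2.33

2.33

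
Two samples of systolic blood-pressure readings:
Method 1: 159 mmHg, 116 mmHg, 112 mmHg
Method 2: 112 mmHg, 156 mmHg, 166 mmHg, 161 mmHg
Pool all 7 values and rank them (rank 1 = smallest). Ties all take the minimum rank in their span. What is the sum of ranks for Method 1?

9

Sorted (ascending): 112, 112, 116, 156, 159, 161, 166
The 2 values of 112 occupy positions 1–2 → each gets rank 1.
Method 1 values → pooled ranks: 159→5, 116→3, 112→1
Rank sum = 5 + 3 + 1 = 9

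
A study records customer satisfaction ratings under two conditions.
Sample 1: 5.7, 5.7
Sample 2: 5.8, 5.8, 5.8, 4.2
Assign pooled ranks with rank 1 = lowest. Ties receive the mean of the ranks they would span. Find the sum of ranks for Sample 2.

Sorted (ascending): 4.2, 5.7, 5.7, 5.8, 5.8, 5.8
The 2 values of 5.7 occupy positions 2–3 → average rank (2+3)/2 = 2.5.
The 3 values of 5.8 occupy positions 4–6 → average rank 5.
Sample 2 values → pooled ranks: 5.8→5, 5.8→5, 5.8→5, 4.2→1
Rank sum = 5 + 5 + 5 + 1 = 16

16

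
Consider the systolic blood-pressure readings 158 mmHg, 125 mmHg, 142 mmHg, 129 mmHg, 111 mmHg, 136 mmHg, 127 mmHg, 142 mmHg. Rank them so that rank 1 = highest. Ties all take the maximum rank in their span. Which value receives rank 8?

111

Sorted (descending): 158, 142, 142, 136, 129, 127, 125, 111
The 2 values of 142 occupy positions 2–3 → each gets rank 3.
Rank 8 → value 111.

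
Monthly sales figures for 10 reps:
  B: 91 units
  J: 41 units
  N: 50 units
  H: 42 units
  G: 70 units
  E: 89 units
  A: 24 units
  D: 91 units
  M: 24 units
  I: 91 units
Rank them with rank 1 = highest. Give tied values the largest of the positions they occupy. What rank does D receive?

Sorted (descending): 91, 91, 91, 89, 70, 50, 42, 41, 24, 24
The 3 values of 91 occupy positions 1–3 → each gets rank 3.
The 2 values of 24 occupy positions 9–10 → each gets rank 10.
D has value 91 units → rank 3.

3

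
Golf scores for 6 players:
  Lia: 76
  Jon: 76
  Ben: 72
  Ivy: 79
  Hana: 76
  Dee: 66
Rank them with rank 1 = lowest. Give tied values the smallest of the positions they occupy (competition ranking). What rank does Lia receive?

3

Sorted (ascending): 66, 72, 76, 76, 76, 79
The 3 values of 76 occupy positions 3–5 → each gets rank 3.
Lia has value 76 → rank 3.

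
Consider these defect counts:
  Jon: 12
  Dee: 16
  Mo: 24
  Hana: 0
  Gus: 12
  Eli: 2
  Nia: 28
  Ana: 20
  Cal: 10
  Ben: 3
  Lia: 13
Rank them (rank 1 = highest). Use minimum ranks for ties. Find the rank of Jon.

Sorted (descending): 28, 24, 20, 16, 13, 12, 12, 10, 3, 2, 0
The 2 values of 12 occupy positions 6–7 → each gets rank 6.
Jon has value 12 → rank 6.

6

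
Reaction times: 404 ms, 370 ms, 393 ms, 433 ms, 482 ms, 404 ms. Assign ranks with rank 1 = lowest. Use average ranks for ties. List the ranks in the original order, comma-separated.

3.5, 1, 2, 5, 6, 3.5

Sorted (ascending): 370, 393, 404, 404, 433, 482
The 2 values of 404 occupy positions 3–4 → average rank (3+4)/2 = 3.5.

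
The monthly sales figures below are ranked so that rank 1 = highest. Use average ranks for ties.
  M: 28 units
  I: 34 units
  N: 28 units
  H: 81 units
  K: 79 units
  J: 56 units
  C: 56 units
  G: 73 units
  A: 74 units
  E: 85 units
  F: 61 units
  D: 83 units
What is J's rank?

Sorted (descending): 85, 83, 81, 79, 74, 73, 61, 56, 56, 34, 28, 28
The 2 values of 56 occupy positions 8–9 → average rank (8+9)/2 = 8.5.
The 2 values of 28 occupy positions 11–12 → average rank (11+12)/2 = 11.5.
J has value 56 units → rank 8.5.

8.5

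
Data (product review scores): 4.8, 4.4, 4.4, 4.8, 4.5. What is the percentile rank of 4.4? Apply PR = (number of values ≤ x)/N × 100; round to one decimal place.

40.0

N = 5.
Strictly below 4.4: 0. Equal to 4.4: 2.
PR = 2/5 × 100 = 40.0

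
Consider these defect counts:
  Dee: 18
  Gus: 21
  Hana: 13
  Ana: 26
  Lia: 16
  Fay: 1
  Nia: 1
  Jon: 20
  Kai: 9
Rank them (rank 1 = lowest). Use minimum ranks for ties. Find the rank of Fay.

Sorted (ascending): 1, 1, 9, 13, 16, 18, 20, 21, 26
The 2 values of 1 occupy positions 1–2 → each gets rank 1.
Fay has value 1 → rank 1.

1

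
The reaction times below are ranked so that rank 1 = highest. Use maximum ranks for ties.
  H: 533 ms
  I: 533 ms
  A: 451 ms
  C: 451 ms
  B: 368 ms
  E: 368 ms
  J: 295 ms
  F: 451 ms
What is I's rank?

2

Sorted (descending): 533, 533, 451, 451, 451, 368, 368, 295
The 2 values of 533 occupy positions 1–2 → each gets rank 2.
The 3 values of 451 occupy positions 3–5 → each gets rank 5.
The 2 values of 368 occupy positions 6–7 → each gets rank 7.
I has value 533 ms → rank 2.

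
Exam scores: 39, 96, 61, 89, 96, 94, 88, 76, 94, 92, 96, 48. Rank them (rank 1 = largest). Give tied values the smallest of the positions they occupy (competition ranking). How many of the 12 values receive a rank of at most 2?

3

Sorted (descending): 96, 96, 96, 94, 94, 92, 89, 88, 76, 61, 48, 39
The 3 values of 96 occupy positions 1–3 → each gets rank 1.
The 2 values of 94 occupy positions 4–5 → each gets rank 4.
Ranks ≤ 2: {1, 1, 1} → 3 values.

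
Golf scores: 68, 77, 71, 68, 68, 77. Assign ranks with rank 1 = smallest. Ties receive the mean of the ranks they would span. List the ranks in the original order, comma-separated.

Sorted (ascending): 68, 68, 68, 71, 77, 77
The 3 values of 68 occupy positions 1–3 → average rank 2.
The 2 values of 77 occupy positions 5–6 → average rank (5+6)/2 = 5.5.

2, 5.5, 4, 2, 2, 5.5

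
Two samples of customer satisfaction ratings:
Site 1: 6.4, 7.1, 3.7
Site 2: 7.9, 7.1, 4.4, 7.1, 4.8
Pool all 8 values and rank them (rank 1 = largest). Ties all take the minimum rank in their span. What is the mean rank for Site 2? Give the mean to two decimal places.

Sorted (descending): 7.9, 7.1, 7.1, 7.1, 6.4, 4.8, 4.4, 3.7
The 3 values of 7.1 occupy positions 2–4 → each gets rank 2.
Site 2 values → pooled ranks: 7.9→1, 7.1→2, 4.4→7, 7.1→2, 4.8→6
Mean rank = (1 + 2 + 7 + 2 + 6) / 5 = 3.60

3.60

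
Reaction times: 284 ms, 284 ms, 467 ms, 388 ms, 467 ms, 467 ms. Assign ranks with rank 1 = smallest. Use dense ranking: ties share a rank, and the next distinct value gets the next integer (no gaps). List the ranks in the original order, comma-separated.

1, 1, 3, 2, 3, 3

Sorted (ascending): 284, 284, 388, 467, 467, 467
The 2 values of 284 share dense rank 1.
The 3 values of 467 share dense rank 3.
Remaining distinct values take the next consecutive integers.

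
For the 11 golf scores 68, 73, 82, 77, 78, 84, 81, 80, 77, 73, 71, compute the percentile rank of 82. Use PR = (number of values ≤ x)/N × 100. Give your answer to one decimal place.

90.9

N = 11.
Strictly below 82: 9. Equal to 82: 1.
PR = 10/11 × 100 = 90.9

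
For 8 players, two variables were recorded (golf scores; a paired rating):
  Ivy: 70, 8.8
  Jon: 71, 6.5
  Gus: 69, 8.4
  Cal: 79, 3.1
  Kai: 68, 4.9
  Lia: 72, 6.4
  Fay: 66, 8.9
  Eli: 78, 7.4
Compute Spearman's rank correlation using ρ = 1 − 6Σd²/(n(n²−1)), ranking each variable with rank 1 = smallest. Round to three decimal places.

-0.548

Ranks of variable 1: 4, 5, 3, 8, 2, 6, 1, 7
Ranks of variable 2: 7, 4, 6, 1, 2, 3, 8, 5
d = r₁ − r₂: -3, 1, -3, 7, 0, 3, -7, 2
d²: 9, 1, 9, 49, 0, 9, 49, 4; Σd² = 130
ρ = 1 − 6·130/(8·63) = 1 − 780/504 = -0.548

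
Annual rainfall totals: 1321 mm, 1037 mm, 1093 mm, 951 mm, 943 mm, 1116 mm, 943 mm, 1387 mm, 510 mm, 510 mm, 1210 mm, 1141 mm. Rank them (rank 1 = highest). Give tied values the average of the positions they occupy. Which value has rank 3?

1210

Sorted (descending): 1387, 1321, 1210, 1141, 1116, 1093, 1037, 951, 943, 943, 510, 510
The 2 values of 943 occupy positions 9–10 → average rank (9+10)/2 = 9.5.
The 2 values of 510 occupy positions 11–12 → average rank (11+12)/2 = 11.5.
Rank 3 → value 1210.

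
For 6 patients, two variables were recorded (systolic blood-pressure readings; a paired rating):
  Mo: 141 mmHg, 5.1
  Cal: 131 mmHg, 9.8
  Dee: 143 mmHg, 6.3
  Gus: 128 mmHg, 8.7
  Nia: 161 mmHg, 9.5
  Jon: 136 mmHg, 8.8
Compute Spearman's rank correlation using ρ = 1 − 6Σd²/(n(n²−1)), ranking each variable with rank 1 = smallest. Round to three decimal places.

-0.143

Ranks of variable 1: 4, 2, 5, 1, 6, 3
Ranks of variable 2: 1, 6, 2, 3, 5, 4
d = r₁ − r₂: 3, -4, 3, -2, 1, -1
d²: 9, 16, 9, 4, 1, 1; Σd² = 40
ρ = 1 − 6·40/(6·35) = 1 − 240/210 = -0.143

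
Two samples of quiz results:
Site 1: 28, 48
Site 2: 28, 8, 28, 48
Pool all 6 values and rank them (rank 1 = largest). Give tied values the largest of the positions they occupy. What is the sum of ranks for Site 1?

7

Sorted (descending): 48, 48, 28, 28, 28, 8
The 2 values of 48 occupy positions 1–2 → each gets rank 2.
The 3 values of 28 occupy positions 3–5 → each gets rank 5.
Site 1 values → pooled ranks: 28→5, 48→2
Rank sum = 5 + 2 = 7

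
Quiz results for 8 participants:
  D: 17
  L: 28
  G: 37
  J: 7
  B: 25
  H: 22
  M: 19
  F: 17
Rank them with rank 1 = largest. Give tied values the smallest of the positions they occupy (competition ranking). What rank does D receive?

Sorted (descending): 37, 28, 25, 22, 19, 17, 17, 7
The 2 values of 17 occupy positions 6–7 → each gets rank 6.
D has value 17 → rank 6.

6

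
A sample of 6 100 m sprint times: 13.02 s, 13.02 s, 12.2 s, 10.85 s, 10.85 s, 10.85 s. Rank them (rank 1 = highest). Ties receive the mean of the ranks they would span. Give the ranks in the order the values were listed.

Sorted (descending): 13.02, 13.02, 12.2, 10.85, 10.85, 10.85
The 2 values of 13.02 occupy positions 1–2 → average rank (1+2)/2 = 1.5.
The 3 values of 10.85 occupy positions 4–6 → average rank 5.

1.5, 1.5, 3, 5, 5, 5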